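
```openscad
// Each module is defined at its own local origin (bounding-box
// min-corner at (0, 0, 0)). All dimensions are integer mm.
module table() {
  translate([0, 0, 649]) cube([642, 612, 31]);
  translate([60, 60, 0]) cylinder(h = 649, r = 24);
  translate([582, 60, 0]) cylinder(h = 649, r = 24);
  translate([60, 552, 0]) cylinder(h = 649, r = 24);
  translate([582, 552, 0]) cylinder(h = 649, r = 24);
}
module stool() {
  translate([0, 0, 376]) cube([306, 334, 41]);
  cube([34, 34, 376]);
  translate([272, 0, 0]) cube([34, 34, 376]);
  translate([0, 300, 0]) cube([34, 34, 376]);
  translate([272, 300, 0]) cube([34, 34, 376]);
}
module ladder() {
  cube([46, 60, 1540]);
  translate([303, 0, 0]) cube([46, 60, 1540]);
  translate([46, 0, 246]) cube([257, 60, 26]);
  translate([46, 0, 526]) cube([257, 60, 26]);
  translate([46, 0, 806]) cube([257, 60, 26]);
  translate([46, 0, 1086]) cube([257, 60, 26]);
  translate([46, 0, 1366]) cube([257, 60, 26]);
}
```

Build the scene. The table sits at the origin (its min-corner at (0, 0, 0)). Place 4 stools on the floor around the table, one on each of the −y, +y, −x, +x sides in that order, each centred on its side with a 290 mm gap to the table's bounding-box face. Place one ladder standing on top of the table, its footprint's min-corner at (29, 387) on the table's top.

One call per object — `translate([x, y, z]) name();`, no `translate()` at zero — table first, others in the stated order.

table();
translate([168, -624, 0]) stool();
translate([168, 902, 0]) stool();
translate([-596, 139, 0]) stool();
translate([932, 139, 0]) stool();
translate([29, 387, 680]) ladder();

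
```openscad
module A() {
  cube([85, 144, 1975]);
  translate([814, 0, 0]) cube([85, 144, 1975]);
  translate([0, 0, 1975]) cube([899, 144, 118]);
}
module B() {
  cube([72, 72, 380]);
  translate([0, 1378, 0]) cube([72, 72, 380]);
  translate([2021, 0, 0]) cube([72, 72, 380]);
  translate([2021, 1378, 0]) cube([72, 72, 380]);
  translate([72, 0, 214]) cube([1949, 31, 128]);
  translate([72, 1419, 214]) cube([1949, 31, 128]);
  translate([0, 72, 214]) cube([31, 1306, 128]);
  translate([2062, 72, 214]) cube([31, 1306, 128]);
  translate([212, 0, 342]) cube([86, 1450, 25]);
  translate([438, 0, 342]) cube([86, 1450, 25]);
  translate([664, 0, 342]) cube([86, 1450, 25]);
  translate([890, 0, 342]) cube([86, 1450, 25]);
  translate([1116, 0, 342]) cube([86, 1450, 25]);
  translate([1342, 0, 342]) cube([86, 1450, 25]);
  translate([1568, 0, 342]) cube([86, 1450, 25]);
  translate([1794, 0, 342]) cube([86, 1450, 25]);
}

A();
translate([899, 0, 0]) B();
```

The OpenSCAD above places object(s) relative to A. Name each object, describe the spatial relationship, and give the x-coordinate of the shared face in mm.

A is a door frame. B is a bed frame. The bed frame is against the door frame's +x side, with their −y faces flush. The x-coordinate of the shared face is 899 mm.

The door frame's +x face and the bed frame's −x face are both at x = 899 mm.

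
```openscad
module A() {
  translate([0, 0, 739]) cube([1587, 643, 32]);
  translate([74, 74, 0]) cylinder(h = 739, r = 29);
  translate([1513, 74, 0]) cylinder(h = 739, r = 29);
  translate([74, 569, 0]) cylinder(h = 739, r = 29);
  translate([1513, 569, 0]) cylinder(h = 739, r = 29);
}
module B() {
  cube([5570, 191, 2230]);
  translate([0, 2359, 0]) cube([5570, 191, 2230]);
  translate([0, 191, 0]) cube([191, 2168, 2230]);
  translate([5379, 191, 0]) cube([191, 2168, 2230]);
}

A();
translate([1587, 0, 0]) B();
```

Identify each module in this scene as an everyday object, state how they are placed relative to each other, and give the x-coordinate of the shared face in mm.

The table's +x face and the house frame's −x face are both at x = 1587 mm.

A is a table. B is a house frame. The house frame is against the table's +x side, with their −y faces flush. The x-coordinate of the shared face is 1587 mm.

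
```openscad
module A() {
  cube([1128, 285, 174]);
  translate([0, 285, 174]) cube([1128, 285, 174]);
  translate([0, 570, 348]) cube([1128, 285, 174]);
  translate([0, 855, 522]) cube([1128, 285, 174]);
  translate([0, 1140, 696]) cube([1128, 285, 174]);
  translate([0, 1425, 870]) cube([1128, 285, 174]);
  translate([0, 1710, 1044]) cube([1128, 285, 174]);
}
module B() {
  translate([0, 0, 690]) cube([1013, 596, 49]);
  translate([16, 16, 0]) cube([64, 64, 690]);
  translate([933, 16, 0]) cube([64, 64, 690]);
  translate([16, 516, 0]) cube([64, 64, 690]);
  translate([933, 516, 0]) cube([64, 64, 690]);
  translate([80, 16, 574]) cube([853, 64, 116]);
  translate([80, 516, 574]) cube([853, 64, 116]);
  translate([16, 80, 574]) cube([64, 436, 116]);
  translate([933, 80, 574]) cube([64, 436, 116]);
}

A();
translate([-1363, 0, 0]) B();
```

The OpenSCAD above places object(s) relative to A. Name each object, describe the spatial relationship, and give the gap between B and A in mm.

A is a staircase. B is a table. The table is on the floor beside the staircase on its −x side. The gap between the table and the staircase is 350 mm.

The table's nearest face is 350 mm from the staircase's −x face.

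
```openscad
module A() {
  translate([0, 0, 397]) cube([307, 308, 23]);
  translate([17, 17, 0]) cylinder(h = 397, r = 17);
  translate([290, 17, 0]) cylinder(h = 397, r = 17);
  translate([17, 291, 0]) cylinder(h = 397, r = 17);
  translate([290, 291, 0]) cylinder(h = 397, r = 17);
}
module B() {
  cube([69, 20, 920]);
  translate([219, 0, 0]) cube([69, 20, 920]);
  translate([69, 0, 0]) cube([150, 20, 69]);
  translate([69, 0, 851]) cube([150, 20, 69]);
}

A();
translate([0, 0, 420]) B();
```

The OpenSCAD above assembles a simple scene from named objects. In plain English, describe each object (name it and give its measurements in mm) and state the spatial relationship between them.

A is a four-legged stool. The seat is 307×308 mm, 23 mm thick, top at z = 420 mm. It stands on four round legs, each 34 mm in diameter, from z = 0 to the seat underside, each leg's axis is inset half a diameter from the nearest pair of seat edges (so the leg's bounding box is flush with the corner).

B is a rectangular picture frame lying in the x–z plane (depth along y). The opening is 150 mm wide (x) by 782 mm tall (z), surrounded by a border 69 mm wide on all four sides. The frame is 20 mm deep and is made of two full-height vertical stiles with two horizontal rails fitted between them.

The picture frame is on top of the stool.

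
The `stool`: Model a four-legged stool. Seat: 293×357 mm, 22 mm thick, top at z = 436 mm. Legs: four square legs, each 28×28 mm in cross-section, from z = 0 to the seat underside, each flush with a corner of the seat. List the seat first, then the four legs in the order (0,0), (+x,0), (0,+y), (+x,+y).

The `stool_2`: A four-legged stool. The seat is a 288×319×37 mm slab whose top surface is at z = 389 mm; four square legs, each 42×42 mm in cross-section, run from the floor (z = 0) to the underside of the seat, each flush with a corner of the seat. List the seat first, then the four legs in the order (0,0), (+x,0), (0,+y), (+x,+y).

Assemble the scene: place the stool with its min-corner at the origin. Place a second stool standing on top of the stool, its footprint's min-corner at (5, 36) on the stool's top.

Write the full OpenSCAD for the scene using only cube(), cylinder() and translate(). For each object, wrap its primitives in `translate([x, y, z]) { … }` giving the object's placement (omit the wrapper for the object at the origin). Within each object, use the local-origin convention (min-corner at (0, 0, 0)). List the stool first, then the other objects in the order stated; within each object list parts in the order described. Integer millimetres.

translate([0, 0, 414]) cube([293, 357, 22]);
cube([28, 28, 414]);
translate([265, 0, 0]) cube([28, 28, 414]);
translate([0, 329, 0]) cube([28, 28, 414]);
translate([265, 329, 0]) cube([28, 28, 414]);
translate([5, 36, 436]) {
  translate([0, 0, 352]) cube([288, 319, 37]);
  cube([42, 42, 352]);
  translate([246, 0, 0]) cube([42, 42, 352]);
  translate([0, 277, 0]) cube([42, 42, 352]);
  translate([246, 277, 0]) cube([42, 42, 352]);
}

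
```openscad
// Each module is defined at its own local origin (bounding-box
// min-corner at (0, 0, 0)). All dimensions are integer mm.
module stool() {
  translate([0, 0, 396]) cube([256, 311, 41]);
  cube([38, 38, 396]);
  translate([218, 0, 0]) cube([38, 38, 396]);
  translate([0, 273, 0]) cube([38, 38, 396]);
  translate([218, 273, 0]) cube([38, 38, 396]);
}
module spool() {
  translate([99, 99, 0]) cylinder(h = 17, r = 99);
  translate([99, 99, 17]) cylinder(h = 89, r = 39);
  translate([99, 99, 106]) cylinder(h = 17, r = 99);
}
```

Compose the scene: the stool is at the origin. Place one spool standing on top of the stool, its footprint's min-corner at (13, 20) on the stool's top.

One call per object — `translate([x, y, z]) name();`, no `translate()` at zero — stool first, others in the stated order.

stool();
translate([13, 20, 437]) spool();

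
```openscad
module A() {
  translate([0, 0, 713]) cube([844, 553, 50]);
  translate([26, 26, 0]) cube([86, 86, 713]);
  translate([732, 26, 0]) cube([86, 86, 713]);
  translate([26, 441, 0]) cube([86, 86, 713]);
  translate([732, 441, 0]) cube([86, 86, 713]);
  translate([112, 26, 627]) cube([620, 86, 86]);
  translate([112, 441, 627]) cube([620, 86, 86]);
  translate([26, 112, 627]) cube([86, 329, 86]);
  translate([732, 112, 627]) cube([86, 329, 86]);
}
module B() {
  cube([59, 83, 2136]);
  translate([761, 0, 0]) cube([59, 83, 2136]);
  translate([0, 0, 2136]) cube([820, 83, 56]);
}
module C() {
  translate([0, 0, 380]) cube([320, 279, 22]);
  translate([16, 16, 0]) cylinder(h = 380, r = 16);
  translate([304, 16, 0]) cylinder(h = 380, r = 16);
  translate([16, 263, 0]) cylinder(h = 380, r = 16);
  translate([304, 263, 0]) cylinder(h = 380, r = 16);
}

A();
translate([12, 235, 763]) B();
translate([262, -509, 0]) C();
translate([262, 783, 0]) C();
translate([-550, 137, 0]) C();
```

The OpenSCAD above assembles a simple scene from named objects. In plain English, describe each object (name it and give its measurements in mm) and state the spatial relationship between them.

A is a rectangular dining table. The top is 844×553×50 mm with its upper surface at z = 763 mm. It stands on four 86×86 mm square legs, each inset 26 mm from the nearest pair of top edges, running from the floor to the underside of the top. Four apron rails, 86 mm thick and 86 mm tall, run between adjacent legs with their top edges flush with the underside of the top and their outer faces flush with the legs' outer faces.

B is a rectangular door frame: two vertical jambs of 59×83 mm section, 2136 mm tall, with a clear opening 702 mm wide between their inner faces. A header 56 mm tall and 83 mm deep lies on top of the jambs and spans the full outside width.

C is a four-legged stool. The seat is a 320×279×22 mm slab whose top surface is at z = 402 mm; four round legs, each 32 mm in diameter, run from the floor (z = 0) to the underside of the seat, each leg's axis is inset half a diameter from the nearest pair of seat edges (so the leg's bounding box is flush with the corner).

The door frame is on top of the table, centred. Three stools sit around the table at the −y, +y, −x sides.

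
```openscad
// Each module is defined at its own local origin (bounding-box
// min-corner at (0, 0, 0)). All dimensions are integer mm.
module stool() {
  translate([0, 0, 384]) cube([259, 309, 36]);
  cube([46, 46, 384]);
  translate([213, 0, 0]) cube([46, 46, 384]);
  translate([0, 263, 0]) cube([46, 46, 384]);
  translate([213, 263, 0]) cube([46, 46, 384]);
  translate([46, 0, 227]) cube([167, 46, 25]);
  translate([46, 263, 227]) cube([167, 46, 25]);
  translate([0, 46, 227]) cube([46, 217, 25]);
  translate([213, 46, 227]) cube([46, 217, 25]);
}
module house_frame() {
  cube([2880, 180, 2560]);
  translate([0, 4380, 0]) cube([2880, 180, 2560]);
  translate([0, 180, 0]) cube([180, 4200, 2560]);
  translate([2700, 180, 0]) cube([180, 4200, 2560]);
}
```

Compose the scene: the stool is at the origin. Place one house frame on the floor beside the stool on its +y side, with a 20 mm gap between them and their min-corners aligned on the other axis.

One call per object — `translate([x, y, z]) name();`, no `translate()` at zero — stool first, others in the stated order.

stool();
translate([0, 329, 0]) house_frame();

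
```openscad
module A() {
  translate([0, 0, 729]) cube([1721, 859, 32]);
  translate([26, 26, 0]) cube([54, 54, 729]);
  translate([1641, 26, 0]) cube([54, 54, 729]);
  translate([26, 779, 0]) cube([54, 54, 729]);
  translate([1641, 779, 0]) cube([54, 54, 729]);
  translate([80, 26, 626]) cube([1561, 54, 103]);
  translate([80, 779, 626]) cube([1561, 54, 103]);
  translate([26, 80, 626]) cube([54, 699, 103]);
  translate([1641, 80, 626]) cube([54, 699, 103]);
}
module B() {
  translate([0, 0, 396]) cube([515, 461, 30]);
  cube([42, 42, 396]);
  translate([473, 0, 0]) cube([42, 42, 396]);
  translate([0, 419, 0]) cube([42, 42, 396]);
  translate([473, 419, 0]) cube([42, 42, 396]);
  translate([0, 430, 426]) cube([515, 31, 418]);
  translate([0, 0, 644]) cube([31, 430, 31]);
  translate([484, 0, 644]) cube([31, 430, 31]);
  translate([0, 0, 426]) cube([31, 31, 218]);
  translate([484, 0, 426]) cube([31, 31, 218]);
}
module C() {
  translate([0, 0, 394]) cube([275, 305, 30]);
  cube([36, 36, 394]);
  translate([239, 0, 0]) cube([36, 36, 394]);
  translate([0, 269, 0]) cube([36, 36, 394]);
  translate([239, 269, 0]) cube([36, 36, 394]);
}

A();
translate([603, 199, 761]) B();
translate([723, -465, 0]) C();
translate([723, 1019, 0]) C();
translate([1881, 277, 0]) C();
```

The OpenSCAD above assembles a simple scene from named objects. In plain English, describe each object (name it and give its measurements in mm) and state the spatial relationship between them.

A is a rectangular dining table. The top is 1721×859×32 mm with its upper surface at z = 761 mm. It stands on four 54×54 mm square legs, each inset 26 mm from the nearest pair of top edges, running from the floor to the underside of the top. Four apron rails, 54 mm thick and 103 mm tall, run between adjacent legs with their top edges flush with the underside of the top and their outer faces flush with the legs' outer faces.

B is a chair. The seat is a 515×461×30 mm slab with its top at z = 426 mm, on four 42×42 mm corner legs (flush with the seat edges, standing on z = 0). A flat backrest 31 mm thick, 418 mm tall, spans the full seat width and rises from the seat top along its +y edge, rear face flush with the rear of the seat. Two armrests of 31×31 mm section run along each side from the seat's front edge to the front of the backrest, top faces 249 mm above the seat top and outer faces flush with the seat's x-edges; a 31×31 mm post under the front of each armrest stands on the seat at the front corner.

C is a four-legged stool. The seat is a 275×305×30 mm slab whose top surface is at z = 424 mm; four square legs, each 36×36 mm in cross-section, run from the floor (z = 0) to the underside of the seat, each flush with a corner of the seat.

The chair is on top of the table, centred. Three stools sit around the table at the −y, +y, +x sides.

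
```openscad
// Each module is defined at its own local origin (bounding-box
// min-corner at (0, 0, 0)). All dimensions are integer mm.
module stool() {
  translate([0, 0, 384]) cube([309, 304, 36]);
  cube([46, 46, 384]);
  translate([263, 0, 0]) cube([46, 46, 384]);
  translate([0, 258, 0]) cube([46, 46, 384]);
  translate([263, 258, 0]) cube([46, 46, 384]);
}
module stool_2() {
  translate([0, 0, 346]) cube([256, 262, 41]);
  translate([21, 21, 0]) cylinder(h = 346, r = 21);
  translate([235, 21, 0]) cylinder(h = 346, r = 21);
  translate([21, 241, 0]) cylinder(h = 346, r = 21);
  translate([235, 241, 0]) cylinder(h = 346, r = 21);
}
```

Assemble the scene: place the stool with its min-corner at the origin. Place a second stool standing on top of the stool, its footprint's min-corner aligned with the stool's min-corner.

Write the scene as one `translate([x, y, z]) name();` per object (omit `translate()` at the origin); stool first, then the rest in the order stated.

stool();
translate([0, 0, 420]) stool_2();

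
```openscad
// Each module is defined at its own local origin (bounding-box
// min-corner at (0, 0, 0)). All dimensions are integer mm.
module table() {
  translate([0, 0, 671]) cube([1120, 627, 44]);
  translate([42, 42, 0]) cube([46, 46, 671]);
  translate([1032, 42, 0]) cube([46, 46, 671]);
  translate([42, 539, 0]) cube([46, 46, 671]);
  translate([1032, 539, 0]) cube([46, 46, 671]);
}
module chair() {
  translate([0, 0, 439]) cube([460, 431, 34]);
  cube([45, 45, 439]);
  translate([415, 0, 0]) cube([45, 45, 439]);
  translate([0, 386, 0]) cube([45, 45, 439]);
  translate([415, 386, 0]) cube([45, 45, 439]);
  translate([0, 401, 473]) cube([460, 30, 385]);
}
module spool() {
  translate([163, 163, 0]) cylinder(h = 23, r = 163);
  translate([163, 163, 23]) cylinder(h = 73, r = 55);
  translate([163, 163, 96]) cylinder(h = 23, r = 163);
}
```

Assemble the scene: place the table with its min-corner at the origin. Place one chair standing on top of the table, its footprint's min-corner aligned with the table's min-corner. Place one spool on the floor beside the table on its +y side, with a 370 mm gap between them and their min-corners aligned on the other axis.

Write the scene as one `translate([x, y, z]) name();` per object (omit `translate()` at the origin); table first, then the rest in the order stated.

table();
translate([0, 0, 715]) chair();
translate([0, 997, 0]) spool();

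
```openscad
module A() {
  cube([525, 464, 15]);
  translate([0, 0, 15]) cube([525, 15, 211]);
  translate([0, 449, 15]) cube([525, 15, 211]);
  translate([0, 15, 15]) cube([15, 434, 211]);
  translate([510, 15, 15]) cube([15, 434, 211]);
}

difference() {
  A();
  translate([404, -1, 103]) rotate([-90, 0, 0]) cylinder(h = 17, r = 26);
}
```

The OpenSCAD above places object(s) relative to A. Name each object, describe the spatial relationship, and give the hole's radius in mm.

A is an open box. The open box has a circular hole through its front wall. The hole's radius is 26 mm.

The subtracted cylinder has r = 26 mm.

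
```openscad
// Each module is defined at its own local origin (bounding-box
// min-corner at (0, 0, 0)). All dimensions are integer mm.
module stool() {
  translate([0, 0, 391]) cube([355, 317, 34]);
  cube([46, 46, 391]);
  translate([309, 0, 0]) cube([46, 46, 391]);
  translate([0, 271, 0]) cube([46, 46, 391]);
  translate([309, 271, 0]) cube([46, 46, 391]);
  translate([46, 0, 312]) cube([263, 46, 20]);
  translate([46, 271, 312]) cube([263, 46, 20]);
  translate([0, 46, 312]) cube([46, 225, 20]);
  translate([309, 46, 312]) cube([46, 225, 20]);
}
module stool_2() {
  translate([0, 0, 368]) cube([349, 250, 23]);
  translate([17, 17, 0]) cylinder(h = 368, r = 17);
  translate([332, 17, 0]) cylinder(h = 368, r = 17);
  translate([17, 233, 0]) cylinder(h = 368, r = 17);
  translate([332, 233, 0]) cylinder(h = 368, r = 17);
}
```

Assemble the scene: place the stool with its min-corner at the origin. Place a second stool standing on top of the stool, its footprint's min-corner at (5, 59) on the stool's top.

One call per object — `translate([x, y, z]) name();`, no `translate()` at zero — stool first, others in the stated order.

stool();
translate([5, 59, 425]) stool_2();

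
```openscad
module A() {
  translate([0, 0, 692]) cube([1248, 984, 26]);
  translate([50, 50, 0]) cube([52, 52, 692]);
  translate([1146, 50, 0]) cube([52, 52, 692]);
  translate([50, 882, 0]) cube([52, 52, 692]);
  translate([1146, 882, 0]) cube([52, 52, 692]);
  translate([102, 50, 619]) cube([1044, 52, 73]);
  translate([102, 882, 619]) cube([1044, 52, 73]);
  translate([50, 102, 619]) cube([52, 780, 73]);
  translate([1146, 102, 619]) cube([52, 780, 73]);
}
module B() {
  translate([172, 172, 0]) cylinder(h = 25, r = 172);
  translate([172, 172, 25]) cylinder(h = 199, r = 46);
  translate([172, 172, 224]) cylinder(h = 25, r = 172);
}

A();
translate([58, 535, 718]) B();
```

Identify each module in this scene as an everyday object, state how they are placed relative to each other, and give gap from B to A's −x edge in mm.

The spool's min-x is at 58; the table's min-x is 0; gap = 58 mm.

A is a table. B is a spool. The spool is on top of the table. The gap from the spool to the table's −x edge is 58 mm.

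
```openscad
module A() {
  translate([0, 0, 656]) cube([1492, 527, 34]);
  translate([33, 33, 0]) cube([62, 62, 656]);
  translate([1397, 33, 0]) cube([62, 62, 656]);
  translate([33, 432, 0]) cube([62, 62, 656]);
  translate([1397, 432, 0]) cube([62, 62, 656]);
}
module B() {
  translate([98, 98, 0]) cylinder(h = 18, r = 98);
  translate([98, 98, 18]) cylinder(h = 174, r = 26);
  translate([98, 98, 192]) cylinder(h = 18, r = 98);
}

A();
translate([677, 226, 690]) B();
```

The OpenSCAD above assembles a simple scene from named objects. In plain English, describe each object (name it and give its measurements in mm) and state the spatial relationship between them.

A is a table with a 1492×527 mm rectangular top, 34 mm thick, top surface at z = 690 mm, supported by four 62×62 mm square legs, each inset 33 mm from the nearest pair of top edges, running from the floor.

B is a spool: two coaxial disc flanges of radius 98 mm and thickness 18 mm, joined by a core cylinder of radius 26 mm and height 174 mm. The lower flange rests on z = 0 and the three cylinders share a vertical axis.

The spool is on top of the table.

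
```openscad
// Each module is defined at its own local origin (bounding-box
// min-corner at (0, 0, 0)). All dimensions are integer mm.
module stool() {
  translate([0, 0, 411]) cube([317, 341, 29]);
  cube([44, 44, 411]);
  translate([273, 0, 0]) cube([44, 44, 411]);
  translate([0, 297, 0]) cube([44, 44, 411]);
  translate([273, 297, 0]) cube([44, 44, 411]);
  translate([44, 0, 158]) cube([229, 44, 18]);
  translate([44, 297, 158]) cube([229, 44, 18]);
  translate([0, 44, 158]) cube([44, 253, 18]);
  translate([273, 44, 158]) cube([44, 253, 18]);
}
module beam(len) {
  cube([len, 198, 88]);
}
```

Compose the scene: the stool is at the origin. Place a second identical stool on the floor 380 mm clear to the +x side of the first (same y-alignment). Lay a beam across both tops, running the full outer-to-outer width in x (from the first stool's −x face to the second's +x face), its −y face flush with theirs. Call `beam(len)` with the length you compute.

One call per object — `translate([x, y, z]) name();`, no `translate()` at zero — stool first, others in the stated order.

stool();
translate([697, 0, 0]) stool();
translate([0, 0, 440]) beam(1014);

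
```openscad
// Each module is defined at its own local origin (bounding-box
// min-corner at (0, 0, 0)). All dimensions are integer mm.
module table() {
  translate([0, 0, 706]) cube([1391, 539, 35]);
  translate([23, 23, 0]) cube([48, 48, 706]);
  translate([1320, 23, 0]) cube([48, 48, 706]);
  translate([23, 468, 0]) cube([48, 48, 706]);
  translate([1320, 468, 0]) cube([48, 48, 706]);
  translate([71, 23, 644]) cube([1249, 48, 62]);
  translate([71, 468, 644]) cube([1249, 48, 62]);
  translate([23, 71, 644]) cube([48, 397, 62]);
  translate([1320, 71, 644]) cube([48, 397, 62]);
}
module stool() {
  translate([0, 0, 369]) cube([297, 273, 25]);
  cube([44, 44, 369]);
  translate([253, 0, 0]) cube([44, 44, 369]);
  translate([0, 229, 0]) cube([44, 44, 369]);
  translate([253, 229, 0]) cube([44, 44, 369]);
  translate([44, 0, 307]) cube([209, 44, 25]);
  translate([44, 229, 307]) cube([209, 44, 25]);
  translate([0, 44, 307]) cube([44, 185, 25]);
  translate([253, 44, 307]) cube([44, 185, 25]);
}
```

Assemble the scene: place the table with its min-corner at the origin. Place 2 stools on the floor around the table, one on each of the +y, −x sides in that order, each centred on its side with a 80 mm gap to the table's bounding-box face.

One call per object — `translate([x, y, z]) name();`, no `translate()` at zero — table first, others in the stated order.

table();
translate([547, 619, 0]) stool();
translate([-377, 133, 0]) stool();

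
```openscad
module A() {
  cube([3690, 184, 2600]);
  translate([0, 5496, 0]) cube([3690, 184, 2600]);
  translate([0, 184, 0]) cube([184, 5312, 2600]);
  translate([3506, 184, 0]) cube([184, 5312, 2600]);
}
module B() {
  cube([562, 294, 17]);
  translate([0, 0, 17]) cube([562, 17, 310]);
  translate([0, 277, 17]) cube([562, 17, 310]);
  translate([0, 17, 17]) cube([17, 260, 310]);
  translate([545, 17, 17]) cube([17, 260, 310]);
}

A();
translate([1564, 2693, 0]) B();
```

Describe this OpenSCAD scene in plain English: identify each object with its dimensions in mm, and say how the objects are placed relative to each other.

A is the wall frame of a small rectangular building: four walls, each 2600 mm tall and 184 mm thick, enclosing a footprint 3690 mm (x) by 5680 mm (y) outside-to-outside, with no floor or roof. The front and back walls (the −y and +y sides) span the full width; the two side walls fit between them.

B is an open storage box with external size 562×294×327 mm and wall thickness 17 mm (the base is also 17 mm thick). The base covers the whole footprint; the four walls stand on the base, with the y-facing walls full-width and the x-facing walls fitting between their inner faces.

The open box sits inside the house frame, centred.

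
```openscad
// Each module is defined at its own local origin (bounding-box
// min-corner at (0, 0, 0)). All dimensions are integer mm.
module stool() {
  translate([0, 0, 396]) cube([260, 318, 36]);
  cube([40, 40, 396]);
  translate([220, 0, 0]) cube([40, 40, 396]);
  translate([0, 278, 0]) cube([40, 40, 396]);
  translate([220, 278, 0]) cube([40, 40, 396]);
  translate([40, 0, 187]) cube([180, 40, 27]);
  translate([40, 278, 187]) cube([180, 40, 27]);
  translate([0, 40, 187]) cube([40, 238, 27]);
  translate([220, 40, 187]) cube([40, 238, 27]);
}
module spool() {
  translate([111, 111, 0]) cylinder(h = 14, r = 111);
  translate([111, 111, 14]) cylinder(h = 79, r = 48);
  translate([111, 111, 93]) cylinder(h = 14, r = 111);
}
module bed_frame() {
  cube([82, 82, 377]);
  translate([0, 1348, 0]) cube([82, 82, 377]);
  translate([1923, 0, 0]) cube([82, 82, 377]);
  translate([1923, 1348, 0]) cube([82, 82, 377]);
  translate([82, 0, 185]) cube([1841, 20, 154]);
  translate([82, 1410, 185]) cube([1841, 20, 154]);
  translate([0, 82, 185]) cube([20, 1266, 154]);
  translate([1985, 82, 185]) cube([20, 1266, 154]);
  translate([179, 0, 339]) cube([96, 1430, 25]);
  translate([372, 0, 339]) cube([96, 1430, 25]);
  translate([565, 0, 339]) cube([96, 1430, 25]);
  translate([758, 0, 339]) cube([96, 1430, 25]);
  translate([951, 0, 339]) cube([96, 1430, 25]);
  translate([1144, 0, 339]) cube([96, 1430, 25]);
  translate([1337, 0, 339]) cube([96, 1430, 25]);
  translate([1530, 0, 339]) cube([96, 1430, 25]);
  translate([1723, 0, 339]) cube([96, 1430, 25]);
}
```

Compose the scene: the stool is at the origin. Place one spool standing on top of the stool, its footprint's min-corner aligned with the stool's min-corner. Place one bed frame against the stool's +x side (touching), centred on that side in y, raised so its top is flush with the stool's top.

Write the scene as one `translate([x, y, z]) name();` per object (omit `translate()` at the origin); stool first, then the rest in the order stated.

stool();
translate([0, 0, 432]) spool();
translate([260, -556, 55]) bed_frame();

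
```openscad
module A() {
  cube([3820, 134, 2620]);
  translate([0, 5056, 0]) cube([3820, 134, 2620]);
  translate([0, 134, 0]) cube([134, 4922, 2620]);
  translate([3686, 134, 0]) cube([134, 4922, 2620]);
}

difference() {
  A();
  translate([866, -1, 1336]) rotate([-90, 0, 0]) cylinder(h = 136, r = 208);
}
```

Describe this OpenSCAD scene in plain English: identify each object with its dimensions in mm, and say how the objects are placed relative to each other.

A is a box-shaped house frame (walls only): outside footprint 3820×5190 mm, wall height 2620 mm, wall thickness 134 mm. The two y-facing walls run the full x-width; the two x-facing walls fit between the inner faces of the y-facing walls.

The house frame has a circular hole of radius 208 mm through its front wall, centred at (x = 866, z = 1336).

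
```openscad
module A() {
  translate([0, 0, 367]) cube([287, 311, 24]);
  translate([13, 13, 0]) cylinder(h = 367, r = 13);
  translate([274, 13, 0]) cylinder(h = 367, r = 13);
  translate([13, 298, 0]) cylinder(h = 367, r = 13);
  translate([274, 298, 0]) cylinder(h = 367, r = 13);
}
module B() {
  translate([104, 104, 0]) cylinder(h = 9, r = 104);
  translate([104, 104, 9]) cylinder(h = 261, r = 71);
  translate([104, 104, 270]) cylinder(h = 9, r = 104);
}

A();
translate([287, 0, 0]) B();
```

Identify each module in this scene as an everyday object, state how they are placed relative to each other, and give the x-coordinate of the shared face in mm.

The stool's +x face and the spool's −x face are both at x = 287 mm.

A is a stool. B is a spool. The spool is against the stool's +x side, with their −y faces flush. The x-coordinate of the shared face is 287 mm.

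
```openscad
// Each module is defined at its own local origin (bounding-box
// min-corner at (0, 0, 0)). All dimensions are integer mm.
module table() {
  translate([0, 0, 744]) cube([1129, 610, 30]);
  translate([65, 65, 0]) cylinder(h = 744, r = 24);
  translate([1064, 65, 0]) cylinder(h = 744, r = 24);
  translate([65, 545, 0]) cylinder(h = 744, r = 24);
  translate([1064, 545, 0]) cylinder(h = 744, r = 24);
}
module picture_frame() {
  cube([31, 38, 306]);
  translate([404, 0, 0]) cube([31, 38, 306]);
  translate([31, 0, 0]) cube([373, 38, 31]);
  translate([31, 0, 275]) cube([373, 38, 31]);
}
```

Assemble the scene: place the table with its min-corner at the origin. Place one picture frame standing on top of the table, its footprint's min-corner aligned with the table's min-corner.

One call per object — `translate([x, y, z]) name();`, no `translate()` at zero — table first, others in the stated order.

table();
translate([0, 0, 774]) picture_frame();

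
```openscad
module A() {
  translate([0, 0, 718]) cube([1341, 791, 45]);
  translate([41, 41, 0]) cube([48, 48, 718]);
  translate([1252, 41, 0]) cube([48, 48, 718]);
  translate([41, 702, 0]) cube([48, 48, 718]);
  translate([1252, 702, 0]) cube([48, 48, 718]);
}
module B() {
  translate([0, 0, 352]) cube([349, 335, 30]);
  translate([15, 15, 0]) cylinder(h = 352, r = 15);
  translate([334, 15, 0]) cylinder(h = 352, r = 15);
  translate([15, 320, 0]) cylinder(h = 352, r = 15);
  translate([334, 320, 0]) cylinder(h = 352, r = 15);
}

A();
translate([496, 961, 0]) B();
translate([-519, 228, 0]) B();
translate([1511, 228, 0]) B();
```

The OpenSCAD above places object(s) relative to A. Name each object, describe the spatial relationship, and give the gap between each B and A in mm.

A is a table. B is a stool. Three stools sit around the table at the +y, −x, +x sides. The gap between each stool and the table is 170 mm.

Each stool's nearest face is 170 mm from the table's bounding box.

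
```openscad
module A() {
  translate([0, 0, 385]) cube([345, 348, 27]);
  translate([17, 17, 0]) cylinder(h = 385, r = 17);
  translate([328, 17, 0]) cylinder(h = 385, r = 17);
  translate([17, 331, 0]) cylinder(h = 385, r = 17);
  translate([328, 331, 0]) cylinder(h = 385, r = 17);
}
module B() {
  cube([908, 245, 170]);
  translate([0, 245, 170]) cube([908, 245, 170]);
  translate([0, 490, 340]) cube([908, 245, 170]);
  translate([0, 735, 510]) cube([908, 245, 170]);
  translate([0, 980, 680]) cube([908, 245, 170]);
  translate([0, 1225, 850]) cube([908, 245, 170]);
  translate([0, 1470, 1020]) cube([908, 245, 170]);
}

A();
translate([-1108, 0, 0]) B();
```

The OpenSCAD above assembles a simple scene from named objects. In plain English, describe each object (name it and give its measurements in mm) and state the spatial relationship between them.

A is a four-legged stool. The seat is 345×348 mm, 27 mm thick, top at z = 412 mm. It stands on four round legs, each 34 mm in diameter, from z = 0 to the seat underside, each leg's axis is inset half a diameter from the nearest pair of seat edges (so the leg's bounding box is flush with the corner).

B is a run of 7 identical solid stair steps. Each tread is 908×245 mm and each step block is 170 mm high. Step 1 rests on the floor; step k is offset from step 1 by (k−1)×245 mm in y and (k−1)×170 mm in z.

The staircase is on the floor beside the stool on its −x side.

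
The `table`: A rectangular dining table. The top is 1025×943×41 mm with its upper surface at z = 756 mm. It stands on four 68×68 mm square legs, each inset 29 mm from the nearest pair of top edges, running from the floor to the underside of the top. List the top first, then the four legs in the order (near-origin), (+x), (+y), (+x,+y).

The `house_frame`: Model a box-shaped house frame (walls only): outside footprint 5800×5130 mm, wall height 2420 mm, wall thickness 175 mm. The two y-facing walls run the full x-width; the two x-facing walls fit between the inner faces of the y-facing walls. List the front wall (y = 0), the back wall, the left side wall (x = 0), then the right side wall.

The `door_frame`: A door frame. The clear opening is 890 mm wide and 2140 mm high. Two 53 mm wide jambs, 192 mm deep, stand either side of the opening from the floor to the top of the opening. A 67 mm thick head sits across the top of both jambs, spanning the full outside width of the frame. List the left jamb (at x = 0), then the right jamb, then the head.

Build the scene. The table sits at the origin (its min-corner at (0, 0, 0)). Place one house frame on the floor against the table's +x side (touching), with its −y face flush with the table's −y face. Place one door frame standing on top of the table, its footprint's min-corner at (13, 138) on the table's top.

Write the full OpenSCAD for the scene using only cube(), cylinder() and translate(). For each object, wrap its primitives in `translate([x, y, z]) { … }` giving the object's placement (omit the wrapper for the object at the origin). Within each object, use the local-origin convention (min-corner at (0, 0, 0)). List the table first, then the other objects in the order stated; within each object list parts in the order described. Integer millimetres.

translate([0, 0, 715]) cube([1025, 943, 41]);
translate([29, 29, 0]) cube([68, 68, 715]);
translate([928, 29, 0]) cube([68, 68, 715]);
translate([29, 846, 0]) cube([68, 68, 715]);
translate([928, 846, 0]) cube([68, 68, 715]);
translate([1025, 0, 0]) {
  cube([5800, 175, 2420]);
  translate([0, 4955, 0]) cube([5800, 175, 2420]);
  translate([0, 175, 0]) cube([175, 4780, 2420]);
  translate([5625, 175, 0]) cube([175, 4780, 2420]);
}
translate([13, 138, 756]) {
  cube([53, 192, 2140]);
  translate([943, 0, 0]) cube([53, 192, 2140]);
  translate([0, 0, 2140]) cube([996, 192, 67]);
}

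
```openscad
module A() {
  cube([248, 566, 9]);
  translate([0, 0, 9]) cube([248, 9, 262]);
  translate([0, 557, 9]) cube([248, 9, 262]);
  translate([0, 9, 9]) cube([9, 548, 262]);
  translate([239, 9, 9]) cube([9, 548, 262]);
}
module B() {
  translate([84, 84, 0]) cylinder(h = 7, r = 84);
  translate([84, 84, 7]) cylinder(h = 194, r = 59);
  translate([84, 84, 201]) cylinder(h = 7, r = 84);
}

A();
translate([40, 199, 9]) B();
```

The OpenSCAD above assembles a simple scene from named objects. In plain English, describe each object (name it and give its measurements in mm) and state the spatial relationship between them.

A is an open-topped rectangular box: outside dimensions 248×566×271 mm, with a uniform wall and base thickness of 9 mm. The base is a full 248×566 slab on the floor; four walls sit on top of the base. The front and back walls (the −y and +y sides) span the full width; the two side walls fit between them.

B is a spool: two coaxial disc flanges of radius 84 mm and thickness 7 mm, joined by a core cylinder of radius 59 mm and height 194 mm. The lower flange rests on z = 0 and the three cylinders share a vertical axis.

The spool sits inside the open box, centred.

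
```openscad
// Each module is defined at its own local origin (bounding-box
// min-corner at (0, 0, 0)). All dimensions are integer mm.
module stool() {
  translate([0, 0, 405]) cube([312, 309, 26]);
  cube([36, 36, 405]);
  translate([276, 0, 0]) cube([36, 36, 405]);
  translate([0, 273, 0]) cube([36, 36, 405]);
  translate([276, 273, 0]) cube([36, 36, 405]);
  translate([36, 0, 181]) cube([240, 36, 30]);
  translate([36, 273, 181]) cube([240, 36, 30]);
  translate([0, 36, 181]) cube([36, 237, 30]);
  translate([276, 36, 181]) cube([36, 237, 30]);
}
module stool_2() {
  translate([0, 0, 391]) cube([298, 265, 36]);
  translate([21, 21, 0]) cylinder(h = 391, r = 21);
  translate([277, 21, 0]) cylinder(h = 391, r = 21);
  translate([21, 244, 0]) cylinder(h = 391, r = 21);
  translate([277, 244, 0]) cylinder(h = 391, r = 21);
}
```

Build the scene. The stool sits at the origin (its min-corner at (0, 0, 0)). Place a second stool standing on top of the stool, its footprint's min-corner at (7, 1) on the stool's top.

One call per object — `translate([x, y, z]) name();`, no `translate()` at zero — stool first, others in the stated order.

stool();
translate([7, 1, 431]) stool_2();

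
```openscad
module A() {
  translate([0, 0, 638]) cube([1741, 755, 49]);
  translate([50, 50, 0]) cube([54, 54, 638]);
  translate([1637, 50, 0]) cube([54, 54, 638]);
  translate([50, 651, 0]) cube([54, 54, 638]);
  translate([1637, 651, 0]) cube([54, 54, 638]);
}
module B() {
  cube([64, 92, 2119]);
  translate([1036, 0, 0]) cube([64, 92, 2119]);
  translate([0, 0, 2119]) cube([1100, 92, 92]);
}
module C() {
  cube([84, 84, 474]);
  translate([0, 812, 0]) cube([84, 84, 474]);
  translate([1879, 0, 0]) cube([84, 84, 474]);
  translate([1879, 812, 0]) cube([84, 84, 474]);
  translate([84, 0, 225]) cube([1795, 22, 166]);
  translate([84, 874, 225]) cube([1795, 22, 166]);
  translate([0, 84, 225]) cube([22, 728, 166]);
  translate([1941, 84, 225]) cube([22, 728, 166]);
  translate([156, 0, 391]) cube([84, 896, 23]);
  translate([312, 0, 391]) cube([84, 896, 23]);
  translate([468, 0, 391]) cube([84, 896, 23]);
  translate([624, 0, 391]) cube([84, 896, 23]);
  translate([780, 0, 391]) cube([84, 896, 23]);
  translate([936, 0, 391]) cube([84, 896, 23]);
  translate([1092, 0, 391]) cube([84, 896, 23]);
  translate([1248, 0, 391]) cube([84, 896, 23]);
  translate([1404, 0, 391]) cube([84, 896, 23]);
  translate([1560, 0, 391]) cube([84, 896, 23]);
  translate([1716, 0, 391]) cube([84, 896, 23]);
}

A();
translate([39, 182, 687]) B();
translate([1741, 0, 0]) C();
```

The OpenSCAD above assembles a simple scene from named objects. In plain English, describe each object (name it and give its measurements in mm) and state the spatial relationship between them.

A is a table with a 1741×755 mm rectangular top, 49 mm thick, top surface at z = 687 mm, supported by four 54×54 mm square legs, each inset 50 mm from the nearest pair of top edges, running from the floor.

B is a rectangular door frame: two vertical jambs of 64×92 mm section, 2119 mm tall, with a clear opening 972 mm wide between their inner faces. A header 92 mm tall and 92 mm deep lies on top of the jambs and spans the full outside width.

C is a bed frame 1963 mm long (x) by 896 mm wide (y). Four 84×84 mm corner posts, 474 mm tall, at the corners of the footprint. Four rails of 22 mm thickness and 166 mm height run between adjacent posts with their undersides at z = 225 mm, their outer faces flush with the outside of the frame (the two x-running rails run between the posts' inner faces; the two y-running rails run between the posts' inner faces). 11 slats, each 84 mm wide (x) and 23 mm thick, lie across the top of the two x-running rails, running the full 896 mm width of the frame in y; the slats are evenly spaced along x between the inner faces of the end posts with equal gaps (rounded down to the nearest mm) at the −x end and between each pair — any rounding remainder accumulates at the +x end.

The door frame is on top of the table. The bed frame is against the table's +x side, with their −y faces flush.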